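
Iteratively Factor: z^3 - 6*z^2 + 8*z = (z - 2)*(z^2 - 4*z) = z*(z - 2)*(z - 4)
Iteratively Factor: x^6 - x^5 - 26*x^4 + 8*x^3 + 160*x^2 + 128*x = (x)*(x^5 - x^4 - 26*x^3 + 8*x^2 + 160*x + 128) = x*(x + 4)*(x^4 - 5*x^3 - 6*x^2 + 32*x + 32) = x*(x - 4)*(x + 4)*(x^3 - x^2 - 10*x - 8) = x*(x - 4)^2*(x + 4)*(x^2 + 3*x + 2) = x*(x - 4)^2*(x + 2)*(x + 4)*(x + 1)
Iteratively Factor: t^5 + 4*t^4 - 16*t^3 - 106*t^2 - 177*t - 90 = (t + 3)*(t^4 + t^3 - 19*t^2 - 49*t - 30) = (t + 3)^2*(t^3 - 2*t^2 - 13*t - 10) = (t + 2)*(t + 3)^2*(t^2 - 4*t - 5) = (t - 5)*(t + 2)*(t + 3)^2*(t + 1)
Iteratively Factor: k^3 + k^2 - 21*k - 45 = (k + 3)*(k^2 - 2*k - 15) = (k + 3)^2*(k - 5)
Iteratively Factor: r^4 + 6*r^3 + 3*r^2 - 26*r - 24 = (r + 4)*(r^3 + 2*r^2 - 5*r - 6) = (r + 1)*(r + 4)*(r^2 + r - 6) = (r + 1)*(r + 3)*(r + 4)*(r - 2)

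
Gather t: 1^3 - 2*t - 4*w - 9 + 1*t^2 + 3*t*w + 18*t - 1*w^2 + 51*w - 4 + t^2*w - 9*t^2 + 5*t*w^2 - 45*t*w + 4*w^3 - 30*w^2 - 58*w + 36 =t^2*(w - 8) + t*(5*w^2 - 42*w + 16) + 4*w^3 - 31*w^2 - 11*w + 24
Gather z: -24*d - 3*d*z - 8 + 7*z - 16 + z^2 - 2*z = -24*d + z^2 + z*(5 - 3*d) - 24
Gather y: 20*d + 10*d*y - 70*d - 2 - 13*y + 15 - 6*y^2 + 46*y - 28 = -50*d - 6*y^2 + y*(10*d + 33) - 15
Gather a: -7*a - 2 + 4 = 2 - 7*a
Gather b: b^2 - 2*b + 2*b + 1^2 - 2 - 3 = b^2 - 4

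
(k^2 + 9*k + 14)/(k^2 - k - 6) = (k + 7)/(k - 3)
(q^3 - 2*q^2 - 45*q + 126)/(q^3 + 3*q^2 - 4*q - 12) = (q^3 - 2*q^2 - 45*q + 126)/(q^3 + 3*q^2 - 4*q - 12)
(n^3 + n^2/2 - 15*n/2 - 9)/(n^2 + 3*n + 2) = (2*n^2 - 3*n - 9)/(2*(n + 1))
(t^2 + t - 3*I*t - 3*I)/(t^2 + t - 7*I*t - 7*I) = (t - 3*I)/(t - 7*I)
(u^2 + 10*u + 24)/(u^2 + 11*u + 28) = (u + 6)/(u + 7)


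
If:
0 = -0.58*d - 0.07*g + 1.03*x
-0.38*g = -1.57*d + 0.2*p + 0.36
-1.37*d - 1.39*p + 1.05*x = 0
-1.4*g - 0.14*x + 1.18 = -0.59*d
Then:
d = 0.45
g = 1.00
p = -0.20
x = 0.32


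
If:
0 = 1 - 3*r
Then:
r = 1/3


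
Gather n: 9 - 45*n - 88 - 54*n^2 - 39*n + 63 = -54*n^2 - 84*n - 16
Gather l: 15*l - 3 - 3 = 15*l - 6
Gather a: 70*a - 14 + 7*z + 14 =70*a + 7*z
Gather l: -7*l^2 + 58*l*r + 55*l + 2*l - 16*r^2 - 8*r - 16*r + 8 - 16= -7*l^2 + l*(58*r + 57) - 16*r^2 - 24*r - 8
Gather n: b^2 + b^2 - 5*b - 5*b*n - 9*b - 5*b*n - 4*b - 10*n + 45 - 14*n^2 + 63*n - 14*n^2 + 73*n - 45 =2*b^2 - 18*b - 28*n^2 + n*(126 - 10*b)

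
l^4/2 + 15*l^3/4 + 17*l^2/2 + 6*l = l*(l/2 + 1)*(l + 3/2)*(l + 4)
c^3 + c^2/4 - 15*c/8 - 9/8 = (c - 3/2)*(c + 3/4)*(c + 1)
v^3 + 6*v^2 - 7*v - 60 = (v - 3)*(v + 4)*(v + 5)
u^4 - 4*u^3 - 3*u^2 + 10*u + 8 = (u - 4)*(u - 2)*(u + 1)^2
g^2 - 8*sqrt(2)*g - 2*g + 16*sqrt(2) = (g - 2)*(g - 8*sqrt(2))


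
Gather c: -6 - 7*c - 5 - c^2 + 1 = -c^2 - 7*c - 10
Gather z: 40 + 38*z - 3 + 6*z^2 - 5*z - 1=6*z^2 + 33*z + 36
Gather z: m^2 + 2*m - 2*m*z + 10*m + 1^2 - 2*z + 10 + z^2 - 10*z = m^2 + 12*m + z^2 + z*(-2*m - 12) + 11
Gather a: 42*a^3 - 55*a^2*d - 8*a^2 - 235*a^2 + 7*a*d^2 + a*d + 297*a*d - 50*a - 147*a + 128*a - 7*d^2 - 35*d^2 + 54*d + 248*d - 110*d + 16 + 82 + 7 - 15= 42*a^3 + a^2*(-55*d - 243) + a*(7*d^2 + 298*d - 69) - 42*d^2 + 192*d + 90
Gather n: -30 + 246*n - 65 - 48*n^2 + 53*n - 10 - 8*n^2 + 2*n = -56*n^2 + 301*n - 105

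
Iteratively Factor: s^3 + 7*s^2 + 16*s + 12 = (s + 2)*(s^2 + 5*s + 6) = (s + 2)*(s + 3)*(s + 2)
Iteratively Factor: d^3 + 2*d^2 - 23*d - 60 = (d + 3)*(d^2 - d - 20) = (d - 5)*(d + 3)*(d + 4)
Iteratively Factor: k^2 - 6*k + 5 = (k - 5)*(k - 1)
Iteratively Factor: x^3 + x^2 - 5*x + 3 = (x - 1)*(x^2 + 2*x - 3) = (x - 1)*(x + 3)*(x - 1)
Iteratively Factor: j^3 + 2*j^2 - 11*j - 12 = (j + 4)*(j^2 - 2*j - 3) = (j + 1)*(j + 4)*(j - 3)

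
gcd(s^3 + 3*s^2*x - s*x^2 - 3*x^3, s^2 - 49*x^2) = 1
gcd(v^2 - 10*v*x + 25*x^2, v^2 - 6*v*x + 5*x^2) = -v + 5*x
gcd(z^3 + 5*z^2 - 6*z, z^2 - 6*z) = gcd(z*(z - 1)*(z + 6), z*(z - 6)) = z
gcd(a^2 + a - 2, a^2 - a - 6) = a + 2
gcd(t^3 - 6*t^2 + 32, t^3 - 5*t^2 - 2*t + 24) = t^2 - 2*t - 8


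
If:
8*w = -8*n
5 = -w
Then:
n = 5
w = -5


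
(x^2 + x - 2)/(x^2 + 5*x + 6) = (x - 1)/(x + 3)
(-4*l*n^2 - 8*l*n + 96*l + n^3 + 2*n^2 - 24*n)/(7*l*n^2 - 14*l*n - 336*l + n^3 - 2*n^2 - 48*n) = (-4*l*n + 16*l + n^2 - 4*n)/(7*l*n - 56*l + n^2 - 8*n)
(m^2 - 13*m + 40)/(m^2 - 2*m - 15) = (m - 8)/(m + 3)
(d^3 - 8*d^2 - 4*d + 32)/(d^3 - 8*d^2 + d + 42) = (d^2 - 10*d + 16)/(d^2 - 10*d + 21)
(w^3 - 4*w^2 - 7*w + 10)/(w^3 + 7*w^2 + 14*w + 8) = (w^2 - 6*w + 5)/(w^2 + 5*w + 4)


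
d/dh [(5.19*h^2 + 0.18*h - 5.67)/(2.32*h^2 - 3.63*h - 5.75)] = (-19.2573*h^2 - 33.3762*h - 21.6171)/(5.3824*h^4 - 16.8432*h^3 - 13.5031*h^2 + 41.745*h + 33.0625)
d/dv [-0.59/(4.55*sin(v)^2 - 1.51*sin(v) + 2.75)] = (5.369*sin(v) - 0.8909)*cos(v)/(4.55*sin(v)^2 - 1.51*sin(v) + 2.75)^2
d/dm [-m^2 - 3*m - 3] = -2*m - 3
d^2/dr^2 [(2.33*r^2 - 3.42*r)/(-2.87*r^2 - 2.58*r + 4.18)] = (90.845832*r^3 - 167.712468*r^2 + 246.170232*r - 7.65608799999998)/(23.639903*r^6 + 63.753606*r^5 - 45.979122*r^4 - 168.533856*r^3 + 66.966108*r^2 + 135.236376*r - 73.034632)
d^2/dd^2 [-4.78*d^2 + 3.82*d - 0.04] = -9.56000000000000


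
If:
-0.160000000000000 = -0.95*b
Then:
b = 0.17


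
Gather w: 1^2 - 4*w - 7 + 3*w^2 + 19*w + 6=3*w^2 + 15*w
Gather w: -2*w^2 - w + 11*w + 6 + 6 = -2*w^2 + 10*w + 12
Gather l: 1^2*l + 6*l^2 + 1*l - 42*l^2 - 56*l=-36*l^2 - 54*l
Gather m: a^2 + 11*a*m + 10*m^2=a^2 + 11*a*m + 10*m^2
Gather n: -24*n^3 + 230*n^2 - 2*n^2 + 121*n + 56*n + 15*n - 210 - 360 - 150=-24*n^3 + 228*n^2 + 192*n - 720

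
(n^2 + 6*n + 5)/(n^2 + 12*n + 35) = (n + 1)/(n + 7)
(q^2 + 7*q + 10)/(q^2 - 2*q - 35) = (q + 2)/(q - 7)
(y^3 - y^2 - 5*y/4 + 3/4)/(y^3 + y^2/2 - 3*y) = (2*y^2 + y - 1)/(2*y*(y + 2))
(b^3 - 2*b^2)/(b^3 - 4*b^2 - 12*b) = b*(2 - b)/(-b^2 + 4*b + 12)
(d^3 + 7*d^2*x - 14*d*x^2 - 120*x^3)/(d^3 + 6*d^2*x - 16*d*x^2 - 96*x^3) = (d + 5*x)/(d + 4*x)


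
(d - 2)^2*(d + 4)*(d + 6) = d^4 + 6*d^3 - 12*d^2 - 56*d + 96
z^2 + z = z*(z + 1)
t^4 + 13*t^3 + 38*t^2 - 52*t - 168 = (t - 2)*(t + 2)*(t + 6)*(t + 7)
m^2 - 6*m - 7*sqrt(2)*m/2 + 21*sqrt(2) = (m - 6)*(m - 7*sqrt(2)/2)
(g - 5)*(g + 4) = g^2 - g - 20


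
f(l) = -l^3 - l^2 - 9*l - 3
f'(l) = -3*l^2 - 2*l - 9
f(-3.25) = 50.02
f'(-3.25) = -34.19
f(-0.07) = -2.37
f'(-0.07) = -8.87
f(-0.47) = 1.11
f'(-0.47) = -8.72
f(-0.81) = 4.17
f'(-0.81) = -9.35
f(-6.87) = 335.88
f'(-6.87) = -136.85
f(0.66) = -9.66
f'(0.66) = -11.63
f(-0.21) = -1.14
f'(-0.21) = -8.71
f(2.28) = -40.57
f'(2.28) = -29.16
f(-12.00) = 1689.00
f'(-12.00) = -417.00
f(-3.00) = 42.00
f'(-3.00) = -30.00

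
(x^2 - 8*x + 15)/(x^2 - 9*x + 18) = (x - 5)/(x - 6)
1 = 1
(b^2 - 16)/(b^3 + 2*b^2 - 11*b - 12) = (b - 4)/(b^2 - 2*b - 3)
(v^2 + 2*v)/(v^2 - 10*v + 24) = v*(v + 2)/(v^2 - 10*v + 24)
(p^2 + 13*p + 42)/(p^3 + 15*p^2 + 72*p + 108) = (p + 7)/(p^2 + 9*p + 18)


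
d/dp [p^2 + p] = 2*p + 1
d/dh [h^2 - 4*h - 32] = 2*h - 4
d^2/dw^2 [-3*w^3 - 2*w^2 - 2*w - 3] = -18*w - 4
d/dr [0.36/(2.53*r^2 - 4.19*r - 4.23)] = (1.5084 - 1.8216*r)/(-2.53*r^2 + 4.19*r + 4.23)^2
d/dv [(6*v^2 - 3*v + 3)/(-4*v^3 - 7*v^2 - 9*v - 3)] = 3*(8*v^4 - 8*v^3 - 13*v^2 + 2*v + 12)/(16*v^6 + 56*v^5 + 121*v^4 + 150*v^3 + 123*v^2 + 54*v + 9)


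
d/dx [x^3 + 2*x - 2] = 3*x^2 + 2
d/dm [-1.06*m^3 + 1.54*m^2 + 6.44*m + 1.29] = -3.18*m^2 + 3.08*m + 6.44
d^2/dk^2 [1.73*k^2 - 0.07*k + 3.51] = 3.46000000000000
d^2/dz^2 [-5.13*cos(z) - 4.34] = 5.13*cos(z)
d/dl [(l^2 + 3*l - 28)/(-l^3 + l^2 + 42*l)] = (l^4 + 6*l^3 - 45*l^2 + 56*l + 1176)/(l^2*(l^4 - 2*l^3 - 83*l^2 + 84*l + 1764))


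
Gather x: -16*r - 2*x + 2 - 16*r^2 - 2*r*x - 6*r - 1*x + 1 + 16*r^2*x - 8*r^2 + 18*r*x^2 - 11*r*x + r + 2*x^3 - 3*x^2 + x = -24*r^2 - 21*r + 2*x^3 + x^2*(18*r - 3) + x*(16*r^2 - 13*r - 2) + 3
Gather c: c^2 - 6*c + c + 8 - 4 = c^2 - 5*c + 4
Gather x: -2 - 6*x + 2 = -6*x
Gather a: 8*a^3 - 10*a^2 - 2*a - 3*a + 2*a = 8*a^3 - 10*a^2 - 3*a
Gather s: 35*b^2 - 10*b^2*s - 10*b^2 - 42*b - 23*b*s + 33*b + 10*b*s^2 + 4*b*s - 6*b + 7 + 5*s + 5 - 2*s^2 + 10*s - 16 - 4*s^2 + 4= 25*b^2 - 15*b + s^2*(10*b - 6) + s*(-10*b^2 - 19*b + 15)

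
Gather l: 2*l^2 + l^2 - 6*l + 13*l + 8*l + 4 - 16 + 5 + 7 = 3*l^2 + 15*l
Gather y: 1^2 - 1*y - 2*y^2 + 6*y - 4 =-2*y^2 + 5*y - 3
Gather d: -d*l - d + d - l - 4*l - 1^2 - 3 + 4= -d*l - 5*l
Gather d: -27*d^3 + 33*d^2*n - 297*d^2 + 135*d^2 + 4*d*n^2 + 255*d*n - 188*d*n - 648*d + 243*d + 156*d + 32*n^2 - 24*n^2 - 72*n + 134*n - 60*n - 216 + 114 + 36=-27*d^3 + d^2*(33*n - 162) + d*(4*n^2 + 67*n - 249) + 8*n^2 + 2*n - 66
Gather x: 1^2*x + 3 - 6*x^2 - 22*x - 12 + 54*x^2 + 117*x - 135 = 48*x^2 + 96*x - 144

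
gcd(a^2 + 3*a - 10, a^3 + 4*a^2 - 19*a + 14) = a - 2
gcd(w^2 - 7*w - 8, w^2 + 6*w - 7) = 1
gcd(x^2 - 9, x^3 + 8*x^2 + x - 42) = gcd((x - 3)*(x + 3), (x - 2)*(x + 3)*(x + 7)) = x + 3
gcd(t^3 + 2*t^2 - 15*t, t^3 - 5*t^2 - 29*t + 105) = t^2 + 2*t - 15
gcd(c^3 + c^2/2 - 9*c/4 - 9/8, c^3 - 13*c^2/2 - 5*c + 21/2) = c + 3/2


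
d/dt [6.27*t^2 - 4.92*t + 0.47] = 12.54*t - 4.92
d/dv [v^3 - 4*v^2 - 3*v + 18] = 3*v^2 - 8*v - 3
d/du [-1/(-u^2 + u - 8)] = (1 - 2*u)/(u^2 - u + 8)^2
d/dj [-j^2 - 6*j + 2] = -2*j - 6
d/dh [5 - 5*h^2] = -10*h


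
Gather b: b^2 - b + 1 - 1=b^2 - b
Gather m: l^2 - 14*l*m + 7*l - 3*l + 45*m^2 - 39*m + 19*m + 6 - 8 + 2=l^2 + 4*l + 45*m^2 + m*(-14*l - 20)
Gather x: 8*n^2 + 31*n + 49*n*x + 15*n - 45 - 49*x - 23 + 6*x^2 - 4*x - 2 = 8*n^2 + 46*n + 6*x^2 + x*(49*n - 53) - 70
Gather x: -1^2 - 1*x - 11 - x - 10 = -2*x - 22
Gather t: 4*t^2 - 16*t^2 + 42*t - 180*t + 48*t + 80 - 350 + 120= -12*t^2 - 90*t - 150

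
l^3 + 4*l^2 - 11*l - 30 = (l - 3)*(l + 2)*(l + 5)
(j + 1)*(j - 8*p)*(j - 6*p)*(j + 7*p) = j^4 - 7*j^3*p + j^3 - 50*j^2*p^2 - 7*j^2*p + 336*j*p^3 - 50*j*p^2 + 336*p^3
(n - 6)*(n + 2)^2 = n^3 - 2*n^2 - 20*n - 24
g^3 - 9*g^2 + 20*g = g*(g - 5)*(g - 4)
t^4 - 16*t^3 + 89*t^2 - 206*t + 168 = (t - 7)*(t - 4)*(t - 3)*(t - 2)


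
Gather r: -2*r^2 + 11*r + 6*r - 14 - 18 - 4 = -2*r^2 + 17*r - 36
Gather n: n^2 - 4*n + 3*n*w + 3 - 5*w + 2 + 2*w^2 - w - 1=n^2 + n*(3*w - 4) + 2*w^2 - 6*w + 4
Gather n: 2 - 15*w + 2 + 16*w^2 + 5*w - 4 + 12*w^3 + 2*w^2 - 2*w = 12*w^3 + 18*w^2 - 12*w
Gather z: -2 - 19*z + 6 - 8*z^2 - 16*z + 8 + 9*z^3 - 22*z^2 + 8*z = 9*z^3 - 30*z^2 - 27*z + 12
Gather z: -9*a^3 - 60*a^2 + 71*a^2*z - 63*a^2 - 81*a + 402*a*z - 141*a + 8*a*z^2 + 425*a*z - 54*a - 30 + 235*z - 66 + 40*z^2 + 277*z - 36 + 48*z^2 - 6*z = -9*a^3 - 123*a^2 - 276*a + z^2*(8*a + 88) + z*(71*a^2 + 827*a + 506) - 132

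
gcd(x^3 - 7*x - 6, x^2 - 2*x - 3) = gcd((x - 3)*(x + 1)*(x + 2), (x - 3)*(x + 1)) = x^2 - 2*x - 3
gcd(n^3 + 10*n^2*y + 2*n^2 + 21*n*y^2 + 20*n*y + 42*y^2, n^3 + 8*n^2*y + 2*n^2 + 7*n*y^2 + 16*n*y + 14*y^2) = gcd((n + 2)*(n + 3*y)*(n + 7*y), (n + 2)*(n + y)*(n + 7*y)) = n^2 + 7*n*y + 2*n + 14*y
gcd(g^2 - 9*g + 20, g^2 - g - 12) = g - 4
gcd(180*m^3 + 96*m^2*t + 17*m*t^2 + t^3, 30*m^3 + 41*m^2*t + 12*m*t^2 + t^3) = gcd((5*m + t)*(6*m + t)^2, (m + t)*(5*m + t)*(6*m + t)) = 30*m^2 + 11*m*t + t^2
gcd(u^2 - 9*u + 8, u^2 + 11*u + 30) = 1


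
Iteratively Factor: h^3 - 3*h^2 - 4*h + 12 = (h + 2)*(h^2 - 5*h + 6) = (h - 3)*(h + 2)*(h - 2)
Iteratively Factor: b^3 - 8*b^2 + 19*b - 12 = (b - 3)*(b^2 - 5*b + 4) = (b - 3)*(b - 1)*(b - 4)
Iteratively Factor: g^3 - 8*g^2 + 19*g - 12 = (g - 1)*(g^2 - 7*g + 12) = (g - 4)*(g - 1)*(g - 3)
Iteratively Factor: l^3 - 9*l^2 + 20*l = (l - 5)*(l^2 - 4*l) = (l - 5)*(l - 4)*(l)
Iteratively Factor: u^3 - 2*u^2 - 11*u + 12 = (u - 1)*(u^2 - u - 12) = (u - 4)*(u - 1)*(u + 3)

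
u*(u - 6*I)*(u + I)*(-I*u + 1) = -I*u^4 - 4*u^3 - 11*I*u^2 + 6*u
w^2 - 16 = (w - 4)*(w + 4)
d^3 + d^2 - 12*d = d*(d - 3)*(d + 4)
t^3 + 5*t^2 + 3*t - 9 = (t - 1)*(t + 3)^2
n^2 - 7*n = n*(n - 7)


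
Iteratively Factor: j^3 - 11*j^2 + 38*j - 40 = (j - 5)*(j^2 - 6*j + 8) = (j - 5)*(j - 4)*(j - 2)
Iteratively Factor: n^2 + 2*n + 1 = (n + 1)*(n + 1)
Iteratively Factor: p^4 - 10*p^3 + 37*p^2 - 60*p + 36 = (p - 2)*(p^3 - 8*p^2 + 21*p - 18) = (p - 3)*(p - 2)*(p^2 - 5*p + 6) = (p - 3)*(p - 2)^2*(p - 3)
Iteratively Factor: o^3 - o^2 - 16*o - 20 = (o + 2)*(o^2 - 3*o - 10) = (o + 2)^2*(o - 5)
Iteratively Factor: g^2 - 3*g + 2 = (g - 1)*(g - 2)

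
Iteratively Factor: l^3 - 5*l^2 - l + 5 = (l - 1)*(l^2 - 4*l - 5) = (l - 5)*(l - 1)*(l + 1)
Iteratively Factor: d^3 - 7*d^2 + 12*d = (d - 3)*(d^2 - 4*d) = d*(d - 3)*(d - 4)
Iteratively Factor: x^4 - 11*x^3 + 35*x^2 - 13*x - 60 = (x - 5)*(x^3 - 6*x^2 + 5*x + 12) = (x - 5)*(x - 3)*(x^2 - 3*x - 4) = (x - 5)*(x - 4)*(x - 3)*(x + 1)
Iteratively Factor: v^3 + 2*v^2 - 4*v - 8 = (v + 2)*(v^2 - 4) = (v + 2)^2*(v - 2)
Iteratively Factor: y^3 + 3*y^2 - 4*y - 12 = (y - 2)*(y^2 + 5*y + 6) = (y - 2)*(y + 2)*(y + 3)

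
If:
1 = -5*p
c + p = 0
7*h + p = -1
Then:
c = 1/5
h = -4/35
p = -1/5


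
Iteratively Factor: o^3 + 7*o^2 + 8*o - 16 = (o + 4)*(o^2 + 3*o - 4) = (o + 4)^2*(o - 1)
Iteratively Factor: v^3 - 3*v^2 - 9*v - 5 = (v + 1)*(v^2 - 4*v - 5) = (v + 1)^2*(v - 5)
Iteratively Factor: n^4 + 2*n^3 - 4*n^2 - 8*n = (n)*(n^3 + 2*n^2 - 4*n - 8) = n*(n + 2)*(n^2 - 4) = n*(n + 2)^2*(n - 2)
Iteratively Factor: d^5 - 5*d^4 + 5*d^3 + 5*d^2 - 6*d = (d - 1)*(d^4 - 4*d^3 + d^2 + 6*d) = (d - 3)*(d - 1)*(d^3 - d^2 - 2*d) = (d - 3)*(d - 1)*(d + 1)*(d^2 - 2*d) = (d - 3)*(d - 2)*(d - 1)*(d + 1)*(d)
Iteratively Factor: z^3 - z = (z)*(z^2 - 1) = z*(z + 1)*(z - 1)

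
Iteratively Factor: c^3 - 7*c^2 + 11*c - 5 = (c - 1)*(c^2 - 6*c + 5) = (c - 5)*(c - 1)*(c - 1)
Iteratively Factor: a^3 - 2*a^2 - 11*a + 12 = (a - 1)*(a^2 - a - 12) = (a - 1)*(a + 3)*(a - 4)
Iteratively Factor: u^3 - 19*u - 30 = (u - 5)*(u^2 + 5*u + 6) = (u - 5)*(u + 3)*(u + 2)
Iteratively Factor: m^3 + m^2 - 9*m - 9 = (m + 1)*(m^2 - 9) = (m + 1)*(m + 3)*(m - 3)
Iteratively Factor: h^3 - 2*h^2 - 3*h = (h - 3)*(h^2 + h) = h*(h - 3)*(h + 1)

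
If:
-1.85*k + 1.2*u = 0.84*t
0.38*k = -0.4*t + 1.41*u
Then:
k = -1.67395437262357*u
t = 5.1152566539924*u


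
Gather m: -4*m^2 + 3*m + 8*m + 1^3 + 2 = -4*m^2 + 11*m + 3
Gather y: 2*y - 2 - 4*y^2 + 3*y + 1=-4*y^2 + 5*y - 1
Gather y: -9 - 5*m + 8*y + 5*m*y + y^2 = -5*m + y^2 + y*(5*m + 8) - 9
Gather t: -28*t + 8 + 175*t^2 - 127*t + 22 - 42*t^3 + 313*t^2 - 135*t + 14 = -42*t^3 + 488*t^2 - 290*t + 44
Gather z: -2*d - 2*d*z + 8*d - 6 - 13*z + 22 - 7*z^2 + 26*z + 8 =6*d - 7*z^2 + z*(13 - 2*d) + 24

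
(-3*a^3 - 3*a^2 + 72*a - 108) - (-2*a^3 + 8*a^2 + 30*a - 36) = -a^3 - 11*a^2 + 42*a - 72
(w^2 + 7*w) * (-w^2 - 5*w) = -w^4 - 12*w^3 - 35*w^2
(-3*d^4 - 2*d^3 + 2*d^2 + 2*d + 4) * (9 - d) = 3*d^5 - 25*d^4 - 20*d^3 + 16*d^2 + 14*d + 36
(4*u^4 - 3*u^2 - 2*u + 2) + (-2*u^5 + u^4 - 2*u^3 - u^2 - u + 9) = -2*u^5 + 5*u^4 - 2*u^3 - 4*u^2 - 3*u + 11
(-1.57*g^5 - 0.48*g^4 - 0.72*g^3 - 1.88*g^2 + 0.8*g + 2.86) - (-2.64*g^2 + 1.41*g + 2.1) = -1.57*g^5 - 0.48*g^4 - 0.72*g^3 + 0.76*g^2 - 0.61*g + 0.76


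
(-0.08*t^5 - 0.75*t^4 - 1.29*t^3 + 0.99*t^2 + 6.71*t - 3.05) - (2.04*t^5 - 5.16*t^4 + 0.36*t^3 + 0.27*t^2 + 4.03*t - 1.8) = -2.12*t^5 + 4.41*t^4 - 1.65*t^3 + 0.72*t^2 + 2.68*t - 1.25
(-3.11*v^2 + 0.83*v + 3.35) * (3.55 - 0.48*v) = 1.4928*v^3 - 11.4389*v^2 + 1.3385*v + 11.8925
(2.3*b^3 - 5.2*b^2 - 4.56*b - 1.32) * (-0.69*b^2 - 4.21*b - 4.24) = -1.587*b^5 - 6.095*b^4 + 15.2864*b^3 + 42.1564*b^2 + 24.8916*b + 5.5968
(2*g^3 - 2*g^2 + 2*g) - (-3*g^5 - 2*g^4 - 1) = 3*g^5 + 2*g^4 + 2*g^3 - 2*g^2 + 2*g + 1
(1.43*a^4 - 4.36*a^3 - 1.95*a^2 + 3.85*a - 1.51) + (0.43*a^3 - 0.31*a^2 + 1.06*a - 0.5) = 1.43*a^4 - 3.93*a^3 - 2.26*a^2 + 4.91*a - 2.01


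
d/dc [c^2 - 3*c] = 2*c - 3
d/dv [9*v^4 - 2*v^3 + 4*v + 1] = 36*v^3 - 6*v^2 + 4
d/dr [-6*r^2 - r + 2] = -12*r - 1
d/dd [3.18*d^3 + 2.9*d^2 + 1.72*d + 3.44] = 9.54*d^2 + 5.8*d + 1.72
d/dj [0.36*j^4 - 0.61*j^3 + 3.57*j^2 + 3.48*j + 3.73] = 1.44*j^3 - 1.83*j^2 + 7.14*j + 3.48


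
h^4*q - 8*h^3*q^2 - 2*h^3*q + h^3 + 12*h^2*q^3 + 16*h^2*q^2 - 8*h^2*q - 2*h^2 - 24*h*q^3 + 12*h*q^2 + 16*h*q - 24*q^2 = (h - 2)*(h - 6*q)*(h - 2*q)*(h*q + 1)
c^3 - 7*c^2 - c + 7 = (c - 7)*(c - 1)*(c + 1)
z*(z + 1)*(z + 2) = z^3 + 3*z^2 + 2*z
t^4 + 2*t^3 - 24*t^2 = t^2*(t - 4)*(t + 6)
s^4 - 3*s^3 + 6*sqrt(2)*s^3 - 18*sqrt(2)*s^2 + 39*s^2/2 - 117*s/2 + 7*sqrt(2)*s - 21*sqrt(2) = (s - 3)*(s + sqrt(2)/2)*(s + 2*sqrt(2))*(s + 7*sqrt(2)/2)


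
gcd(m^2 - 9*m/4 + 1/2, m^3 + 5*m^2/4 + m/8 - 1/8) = m - 1/4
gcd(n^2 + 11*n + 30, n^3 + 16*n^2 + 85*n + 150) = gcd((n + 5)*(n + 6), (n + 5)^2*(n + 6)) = n^2 + 11*n + 30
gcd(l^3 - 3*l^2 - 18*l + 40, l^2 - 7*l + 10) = l^2 - 7*l + 10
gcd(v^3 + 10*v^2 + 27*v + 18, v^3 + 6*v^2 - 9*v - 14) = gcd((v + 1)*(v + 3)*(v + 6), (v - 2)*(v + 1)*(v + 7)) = v + 1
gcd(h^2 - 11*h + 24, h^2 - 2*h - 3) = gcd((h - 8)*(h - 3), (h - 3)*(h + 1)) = h - 3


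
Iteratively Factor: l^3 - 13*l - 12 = (l + 3)*(l^2 - 3*l - 4) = (l + 1)*(l + 3)*(l - 4)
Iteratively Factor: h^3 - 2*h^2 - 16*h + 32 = (h - 4)*(h^2 + 2*h - 8) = (h - 4)*(h + 4)*(h - 2)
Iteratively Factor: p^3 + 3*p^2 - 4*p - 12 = (p + 3)*(p^2 - 4) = (p - 2)*(p + 3)*(p + 2)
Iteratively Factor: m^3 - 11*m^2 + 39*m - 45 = (m - 5)*(m^2 - 6*m + 9) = (m - 5)*(m - 3)*(m - 3)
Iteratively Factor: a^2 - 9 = (a + 3)*(a - 3)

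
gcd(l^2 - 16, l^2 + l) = 1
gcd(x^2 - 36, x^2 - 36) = x^2 - 36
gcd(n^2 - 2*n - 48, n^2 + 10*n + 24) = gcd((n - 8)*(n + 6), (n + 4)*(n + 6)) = n + 6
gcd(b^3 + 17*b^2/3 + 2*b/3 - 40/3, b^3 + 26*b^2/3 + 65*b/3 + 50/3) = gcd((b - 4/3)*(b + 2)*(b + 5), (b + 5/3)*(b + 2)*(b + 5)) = b^2 + 7*b + 10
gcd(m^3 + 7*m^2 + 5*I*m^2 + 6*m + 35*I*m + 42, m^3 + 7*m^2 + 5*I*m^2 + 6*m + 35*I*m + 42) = m^3 + m^2*(7 + 5*I) + m*(6 + 35*I) + 42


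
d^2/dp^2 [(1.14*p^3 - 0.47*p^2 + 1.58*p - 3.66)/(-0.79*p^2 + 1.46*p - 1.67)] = (-2.740004*p^3 + 26.662098*p^2 - 31.897776*p + 0.86289)/(0.493039*p^6 - 2.733558*p^5 + 8.178633*p^4 - 14.669204*p^3 + 17.289009*p^2 - 12.215382*p + 4.657463)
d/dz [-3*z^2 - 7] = -6*z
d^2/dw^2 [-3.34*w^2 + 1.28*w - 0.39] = -6.68000000000000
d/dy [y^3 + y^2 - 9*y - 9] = 3*y^2 + 2*y - 9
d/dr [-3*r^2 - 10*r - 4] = -6*r - 10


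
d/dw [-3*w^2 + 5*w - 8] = 5 - 6*w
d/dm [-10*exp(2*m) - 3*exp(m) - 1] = (-20*exp(m) - 3)*exp(m)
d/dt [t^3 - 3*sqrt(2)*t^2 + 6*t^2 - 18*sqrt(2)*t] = 3*t^2 - 6*sqrt(2)*t + 12*t - 18*sqrt(2)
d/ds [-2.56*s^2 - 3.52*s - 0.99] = -5.12*s - 3.52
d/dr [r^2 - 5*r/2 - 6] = 2*r - 5/2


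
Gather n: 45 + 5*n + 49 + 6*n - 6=11*n + 88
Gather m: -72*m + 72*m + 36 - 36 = 0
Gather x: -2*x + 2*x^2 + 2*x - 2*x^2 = 0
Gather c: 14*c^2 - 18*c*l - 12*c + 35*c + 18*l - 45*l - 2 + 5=14*c^2 + c*(23 - 18*l) - 27*l + 3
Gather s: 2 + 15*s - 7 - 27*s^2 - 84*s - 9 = -27*s^2 - 69*s - 14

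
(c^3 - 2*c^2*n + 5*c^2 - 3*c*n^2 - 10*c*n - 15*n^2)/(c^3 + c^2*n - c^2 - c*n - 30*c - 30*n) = (c - 3*n)/(c - 6)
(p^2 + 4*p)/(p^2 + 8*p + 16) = p/(p + 4)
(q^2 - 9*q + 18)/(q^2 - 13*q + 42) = (q - 3)/(q - 7)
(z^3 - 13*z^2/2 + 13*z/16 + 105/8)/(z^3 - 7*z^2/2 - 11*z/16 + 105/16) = (z - 6)/(z - 3)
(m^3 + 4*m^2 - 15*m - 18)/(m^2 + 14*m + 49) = (m^3 + 4*m^2 - 15*m - 18)/(m^2 + 14*m + 49)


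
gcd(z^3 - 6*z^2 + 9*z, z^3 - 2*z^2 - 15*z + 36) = z^2 - 6*z + 9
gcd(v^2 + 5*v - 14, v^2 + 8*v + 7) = v + 7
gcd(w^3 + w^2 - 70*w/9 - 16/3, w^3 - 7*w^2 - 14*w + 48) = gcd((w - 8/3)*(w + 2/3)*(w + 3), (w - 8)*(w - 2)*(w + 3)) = w + 3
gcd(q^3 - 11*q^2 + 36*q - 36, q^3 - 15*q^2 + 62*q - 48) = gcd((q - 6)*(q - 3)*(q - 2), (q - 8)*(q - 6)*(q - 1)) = q - 6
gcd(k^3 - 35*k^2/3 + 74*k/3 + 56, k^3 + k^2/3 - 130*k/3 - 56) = k^2 - 17*k/3 - 28/3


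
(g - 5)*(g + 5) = g^2 - 25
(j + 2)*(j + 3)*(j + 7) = j^3 + 12*j^2 + 41*j + 42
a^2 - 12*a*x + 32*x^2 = (a - 8*x)*(a - 4*x)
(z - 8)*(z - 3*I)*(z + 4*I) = z^3 - 8*z^2 + I*z^2 + 12*z - 8*I*z - 96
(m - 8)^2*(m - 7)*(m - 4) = m^4 - 27*m^3 + 268*m^2 - 1152*m + 1792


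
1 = 1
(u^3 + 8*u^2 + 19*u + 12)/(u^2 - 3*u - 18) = (u^2 + 5*u + 4)/(u - 6)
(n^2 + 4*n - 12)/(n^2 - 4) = (n + 6)/(n + 2)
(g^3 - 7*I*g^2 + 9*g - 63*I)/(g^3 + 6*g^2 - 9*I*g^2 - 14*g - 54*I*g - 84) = (g^2 + 9)/(g^2 + 2*g*(3 - I) - 12*I)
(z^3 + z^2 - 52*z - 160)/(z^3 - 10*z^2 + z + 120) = (z^2 + 9*z + 20)/(z^2 - 2*z - 15)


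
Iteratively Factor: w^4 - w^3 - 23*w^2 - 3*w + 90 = (w - 5)*(w^3 + 4*w^2 - 3*w - 18) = (w - 5)*(w + 3)*(w^2 + w - 6) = (w - 5)*(w + 3)^2*(w - 2)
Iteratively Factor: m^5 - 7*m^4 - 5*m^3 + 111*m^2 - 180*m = (m + 4)*(m^4 - 11*m^3 + 39*m^2 - 45*m) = (m - 3)*(m + 4)*(m^3 - 8*m^2 + 15*m) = (m - 5)*(m - 3)*(m + 4)*(m^2 - 3*m) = m*(m - 5)*(m - 3)*(m + 4)*(m - 3)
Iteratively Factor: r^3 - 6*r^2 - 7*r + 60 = (r + 3)*(r^2 - 9*r + 20) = (r - 5)*(r + 3)*(r - 4)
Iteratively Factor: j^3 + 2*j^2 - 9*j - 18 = (j + 3)*(j^2 - j - 6) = (j - 3)*(j + 3)*(j + 2)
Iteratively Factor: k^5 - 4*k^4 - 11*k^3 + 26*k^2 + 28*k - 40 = (k + 2)*(k^4 - 6*k^3 + k^2 + 24*k - 20) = (k - 5)*(k + 2)*(k^3 - k^2 - 4*k + 4) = (k - 5)*(k - 2)*(k + 2)*(k^2 + k - 2) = (k - 5)*(k - 2)*(k + 2)^2*(k - 1)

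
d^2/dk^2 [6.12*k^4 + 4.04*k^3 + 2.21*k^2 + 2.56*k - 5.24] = 73.44*k^2 + 24.24*k + 4.42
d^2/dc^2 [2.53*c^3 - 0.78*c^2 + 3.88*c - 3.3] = 15.18*c - 1.56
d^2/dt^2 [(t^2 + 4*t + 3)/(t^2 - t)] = 2*(5*t^3 + 9*t^2 - 9*t + 3)/(t^3*(t^3 - 3*t^2 + 3*t - 1))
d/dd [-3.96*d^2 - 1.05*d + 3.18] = -7.92*d - 1.05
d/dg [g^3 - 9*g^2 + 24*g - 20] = 3*g^2 - 18*g + 24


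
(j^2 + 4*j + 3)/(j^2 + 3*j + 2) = (j + 3)/(j + 2)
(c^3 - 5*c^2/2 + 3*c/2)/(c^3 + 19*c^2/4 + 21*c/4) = 2*(2*c^2 - 5*c + 3)/(4*c^2 + 19*c + 21)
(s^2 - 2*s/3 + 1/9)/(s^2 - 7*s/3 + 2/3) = (s - 1/3)/(s - 2)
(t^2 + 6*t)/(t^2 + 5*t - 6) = t/(t - 1)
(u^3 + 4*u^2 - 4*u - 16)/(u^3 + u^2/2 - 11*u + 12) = 2*(u + 2)/(2*u - 3)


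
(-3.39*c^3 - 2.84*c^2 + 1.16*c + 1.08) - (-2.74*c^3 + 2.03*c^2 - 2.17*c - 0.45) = -0.65*c^3 - 4.87*c^2 + 3.33*c + 1.53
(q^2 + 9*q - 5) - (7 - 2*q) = q^2 + 11*q - 12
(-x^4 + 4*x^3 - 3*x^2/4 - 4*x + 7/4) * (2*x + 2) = -2*x^5 + 6*x^4 + 13*x^3/2 - 19*x^2/2 - 9*x/2 + 7/2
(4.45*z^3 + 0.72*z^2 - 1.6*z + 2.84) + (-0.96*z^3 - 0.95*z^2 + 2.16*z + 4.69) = 3.49*z^3 - 0.23*z^2 + 0.56*z + 7.53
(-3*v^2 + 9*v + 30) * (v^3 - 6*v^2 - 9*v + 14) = -3*v^5 + 27*v^4 + 3*v^3 - 303*v^2 - 144*v + 420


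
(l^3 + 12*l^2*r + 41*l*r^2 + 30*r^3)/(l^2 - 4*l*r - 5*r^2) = (-l^2 - 11*l*r - 30*r^2)/(-l + 5*r)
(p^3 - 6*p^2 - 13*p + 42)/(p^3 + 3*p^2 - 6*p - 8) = (p^2 - 4*p - 21)/(p^2 + 5*p + 4)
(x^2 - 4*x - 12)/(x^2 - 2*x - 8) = (x - 6)/(x - 4)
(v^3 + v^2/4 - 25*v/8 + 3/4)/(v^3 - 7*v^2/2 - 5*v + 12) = (v - 1/4)/(v - 4)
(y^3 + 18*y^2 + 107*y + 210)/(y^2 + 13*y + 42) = y + 5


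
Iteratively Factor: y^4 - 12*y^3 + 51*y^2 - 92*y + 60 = (y - 2)*(y^3 - 10*y^2 + 31*y - 30) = (y - 5)*(y - 2)*(y^2 - 5*y + 6) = (y - 5)*(y - 3)*(y - 2)*(y - 2)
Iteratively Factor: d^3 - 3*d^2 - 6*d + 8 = (d + 2)*(d^2 - 5*d + 4) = (d - 4)*(d + 2)*(d - 1)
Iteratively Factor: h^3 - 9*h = (h + 3)*(h^2 - 3*h) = h*(h + 3)*(h - 3)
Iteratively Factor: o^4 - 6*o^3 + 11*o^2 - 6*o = (o)*(o^3 - 6*o^2 + 11*o - 6) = o*(o - 1)*(o^2 - 5*o + 6) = o*(o - 3)*(o - 1)*(o - 2)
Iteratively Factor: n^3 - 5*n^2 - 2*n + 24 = (n + 2)*(n^2 - 7*n + 12) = (n - 4)*(n + 2)*(n - 3)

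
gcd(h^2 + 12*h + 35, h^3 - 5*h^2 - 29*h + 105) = h + 5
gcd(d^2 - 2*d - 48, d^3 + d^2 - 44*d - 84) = d + 6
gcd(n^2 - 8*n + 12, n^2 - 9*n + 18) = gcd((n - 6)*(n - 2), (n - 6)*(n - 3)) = n - 6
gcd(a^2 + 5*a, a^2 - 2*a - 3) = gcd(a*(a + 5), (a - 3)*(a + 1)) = 1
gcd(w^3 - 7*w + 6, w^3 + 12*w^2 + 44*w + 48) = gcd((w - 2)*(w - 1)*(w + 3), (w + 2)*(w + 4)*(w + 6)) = 1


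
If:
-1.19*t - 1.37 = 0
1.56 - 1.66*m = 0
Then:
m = 0.94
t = -1.15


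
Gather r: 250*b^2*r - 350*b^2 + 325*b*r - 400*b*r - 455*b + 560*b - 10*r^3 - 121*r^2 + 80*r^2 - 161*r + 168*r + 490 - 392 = -350*b^2 + 105*b - 10*r^3 - 41*r^2 + r*(250*b^2 - 75*b + 7) + 98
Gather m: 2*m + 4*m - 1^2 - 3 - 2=6*m - 6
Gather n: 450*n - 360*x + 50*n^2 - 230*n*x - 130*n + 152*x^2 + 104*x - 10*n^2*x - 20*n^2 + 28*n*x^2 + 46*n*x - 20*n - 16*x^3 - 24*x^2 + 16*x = n^2*(30 - 10*x) + n*(28*x^2 - 184*x + 300) - 16*x^3 + 128*x^2 - 240*x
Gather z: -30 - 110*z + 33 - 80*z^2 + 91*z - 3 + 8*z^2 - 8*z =-72*z^2 - 27*z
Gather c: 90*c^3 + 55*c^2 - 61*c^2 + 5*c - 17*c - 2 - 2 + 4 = 90*c^3 - 6*c^2 - 12*c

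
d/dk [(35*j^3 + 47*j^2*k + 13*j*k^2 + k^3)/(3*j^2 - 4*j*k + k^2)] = (281*j^4 + 8*j^3*k - 90*j^2*k^2 - 8*j*k^3 + k^4)/(9*j^4 - 24*j^3*k + 22*j^2*k^2 - 8*j*k^3 + k^4)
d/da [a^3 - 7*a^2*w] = a*(3*a - 14*w)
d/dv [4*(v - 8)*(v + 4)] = 8*v - 16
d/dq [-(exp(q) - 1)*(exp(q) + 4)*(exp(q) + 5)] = (-3*exp(2*q) - 16*exp(q) - 11)*exp(q)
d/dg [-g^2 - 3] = -2*g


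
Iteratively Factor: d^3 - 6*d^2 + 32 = (d - 4)*(d^2 - 2*d - 8) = (d - 4)*(d + 2)*(d - 4)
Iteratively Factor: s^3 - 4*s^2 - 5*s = (s)*(s^2 - 4*s - 5) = s*(s + 1)*(s - 5)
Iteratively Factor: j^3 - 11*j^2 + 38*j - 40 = (j - 2)*(j^2 - 9*j + 20) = (j - 5)*(j - 2)*(j - 4)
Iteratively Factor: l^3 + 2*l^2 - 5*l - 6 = (l - 2)*(l^2 + 4*l + 3) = (l - 2)*(l + 1)*(l + 3)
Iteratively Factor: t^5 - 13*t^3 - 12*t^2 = (t)*(t^4 - 13*t^2 - 12*t) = t*(t + 1)*(t^3 - t^2 - 12*t) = t^2*(t + 1)*(t^2 - t - 12) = t^2*(t + 1)*(t + 3)*(t - 4)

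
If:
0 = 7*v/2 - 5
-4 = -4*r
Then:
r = 1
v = 10/7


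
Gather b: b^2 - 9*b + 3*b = b^2 - 6*b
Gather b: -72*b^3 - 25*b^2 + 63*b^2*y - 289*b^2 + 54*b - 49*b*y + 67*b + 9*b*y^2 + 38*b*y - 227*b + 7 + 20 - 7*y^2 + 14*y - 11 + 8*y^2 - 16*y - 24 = -72*b^3 + b^2*(63*y - 314) + b*(9*y^2 - 11*y - 106) + y^2 - 2*y - 8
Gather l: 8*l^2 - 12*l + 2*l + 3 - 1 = 8*l^2 - 10*l + 2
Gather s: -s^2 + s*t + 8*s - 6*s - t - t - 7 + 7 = -s^2 + s*(t + 2) - 2*t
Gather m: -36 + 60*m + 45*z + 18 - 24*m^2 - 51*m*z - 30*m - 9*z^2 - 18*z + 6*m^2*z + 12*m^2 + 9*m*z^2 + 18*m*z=m^2*(6*z - 12) + m*(9*z^2 - 33*z + 30) - 9*z^2 + 27*z - 18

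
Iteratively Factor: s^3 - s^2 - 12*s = (s - 4)*(s^2 + 3*s) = (s - 4)*(s + 3)*(s)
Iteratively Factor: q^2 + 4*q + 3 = (q + 1)*(q + 3)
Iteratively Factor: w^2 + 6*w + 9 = (w + 3)*(w + 3)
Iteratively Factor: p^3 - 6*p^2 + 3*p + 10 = (p + 1)*(p^2 - 7*p + 10) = (p - 5)*(p + 1)*(p - 2)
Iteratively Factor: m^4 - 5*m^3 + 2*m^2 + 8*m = (m - 4)*(m^3 - m^2 - 2*m) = m*(m - 4)*(m^2 - m - 2) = m*(m - 4)*(m + 1)*(m - 2)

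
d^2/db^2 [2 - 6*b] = 0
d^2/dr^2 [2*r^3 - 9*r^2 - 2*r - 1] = 12*r - 18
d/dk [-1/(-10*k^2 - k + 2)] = (-20*k - 1)/(10*k^2 + k - 2)^2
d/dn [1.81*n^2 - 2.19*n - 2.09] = 3.62*n - 2.19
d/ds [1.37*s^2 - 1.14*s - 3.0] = 2.74*s - 1.14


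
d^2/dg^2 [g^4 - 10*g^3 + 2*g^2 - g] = 12*g^2 - 60*g + 4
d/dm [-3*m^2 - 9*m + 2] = -6*m - 9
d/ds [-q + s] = 1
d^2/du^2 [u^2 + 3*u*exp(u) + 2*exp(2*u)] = 3*u*exp(u) + 8*exp(2*u) + 6*exp(u) + 2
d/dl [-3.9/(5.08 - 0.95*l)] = -3.705/(0.95*l - 5.08)^2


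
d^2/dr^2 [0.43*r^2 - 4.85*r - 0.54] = 0.860000000000000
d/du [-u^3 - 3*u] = -3*u^2 - 3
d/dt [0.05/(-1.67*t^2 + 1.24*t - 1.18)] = (0.167*t - 0.062)/(1.67*t^2 - 1.24*t + 1.18)^2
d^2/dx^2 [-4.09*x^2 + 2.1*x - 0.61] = -8.18000000000000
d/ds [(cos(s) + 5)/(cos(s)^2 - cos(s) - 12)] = (cos(s)^2 + 10*cos(s) + 7)*sin(s)/(sin(s)^2 + cos(s) + 11)^2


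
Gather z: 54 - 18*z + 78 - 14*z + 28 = 160 - 32*z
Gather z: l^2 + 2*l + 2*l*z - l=l^2 + 2*l*z + l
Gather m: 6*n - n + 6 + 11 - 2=5*n + 15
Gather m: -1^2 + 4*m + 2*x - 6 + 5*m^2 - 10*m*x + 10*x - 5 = 5*m^2 + m*(4 - 10*x) + 12*x - 12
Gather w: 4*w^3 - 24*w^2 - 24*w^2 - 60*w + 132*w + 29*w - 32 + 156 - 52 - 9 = 4*w^3 - 48*w^2 + 101*w + 63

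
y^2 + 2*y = y*(y + 2)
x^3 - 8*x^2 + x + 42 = (x - 7)*(x - 3)*(x + 2)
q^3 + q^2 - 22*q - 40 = (q - 5)*(q + 2)*(q + 4)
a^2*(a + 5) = a^3 + 5*a^2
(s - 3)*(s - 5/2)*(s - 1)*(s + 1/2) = s^4 - 6*s^3 + 39*s^2/4 - s - 15/4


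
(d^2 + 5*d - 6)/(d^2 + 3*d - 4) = (d + 6)/(d + 4)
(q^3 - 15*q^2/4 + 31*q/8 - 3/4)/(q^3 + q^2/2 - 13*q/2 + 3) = (8*q^2 - 14*q + 3)/(4*(2*q^2 + 5*q - 3))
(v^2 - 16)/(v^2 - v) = (v^2 - 16)/(v*(v - 1))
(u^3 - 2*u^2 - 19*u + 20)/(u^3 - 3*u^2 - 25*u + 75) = (u^2 + 3*u - 4)/(u^2 + 2*u - 15)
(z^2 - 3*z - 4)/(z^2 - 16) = (z + 1)/(z + 4)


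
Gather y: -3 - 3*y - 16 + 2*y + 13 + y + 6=0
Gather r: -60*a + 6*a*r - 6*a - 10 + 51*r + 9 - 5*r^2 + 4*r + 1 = -66*a - 5*r^2 + r*(6*a + 55)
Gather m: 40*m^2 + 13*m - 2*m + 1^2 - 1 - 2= 40*m^2 + 11*m - 2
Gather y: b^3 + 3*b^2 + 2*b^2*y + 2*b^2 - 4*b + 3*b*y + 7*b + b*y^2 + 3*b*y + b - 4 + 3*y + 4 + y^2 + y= b^3 + 5*b^2 + 4*b + y^2*(b + 1) + y*(2*b^2 + 6*b + 4)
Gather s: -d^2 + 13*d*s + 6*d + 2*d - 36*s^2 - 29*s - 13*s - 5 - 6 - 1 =-d^2 + 8*d - 36*s^2 + s*(13*d - 42) - 12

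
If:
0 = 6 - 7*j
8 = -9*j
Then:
No Solution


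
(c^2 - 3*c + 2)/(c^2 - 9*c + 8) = (c - 2)/(c - 8)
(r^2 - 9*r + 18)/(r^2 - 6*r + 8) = (r^2 - 9*r + 18)/(r^2 - 6*r + 8)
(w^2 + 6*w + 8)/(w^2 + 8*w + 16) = (w + 2)/(w + 4)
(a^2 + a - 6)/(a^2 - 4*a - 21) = (a - 2)/(a - 7)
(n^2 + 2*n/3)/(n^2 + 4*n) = (n + 2/3)/(n + 4)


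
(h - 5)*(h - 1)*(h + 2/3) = h^3 - 16*h^2/3 + h + 10/3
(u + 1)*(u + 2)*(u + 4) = u^3 + 7*u^2 + 14*u + 8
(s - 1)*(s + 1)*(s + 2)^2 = s^4 + 4*s^3 + 3*s^2 - 4*s - 4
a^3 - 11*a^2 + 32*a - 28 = (a - 7)*(a - 2)^2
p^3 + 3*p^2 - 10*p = p*(p - 2)*(p + 5)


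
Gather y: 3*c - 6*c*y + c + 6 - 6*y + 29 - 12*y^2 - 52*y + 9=4*c - 12*y^2 + y*(-6*c - 58) + 44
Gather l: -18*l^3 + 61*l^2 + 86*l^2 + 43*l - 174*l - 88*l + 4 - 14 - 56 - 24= -18*l^3 + 147*l^2 - 219*l - 90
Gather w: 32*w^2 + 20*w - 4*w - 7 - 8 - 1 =32*w^2 + 16*w - 16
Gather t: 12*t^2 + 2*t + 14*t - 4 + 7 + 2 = 12*t^2 + 16*t + 5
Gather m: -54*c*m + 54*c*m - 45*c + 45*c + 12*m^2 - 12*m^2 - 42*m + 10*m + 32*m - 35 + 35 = 0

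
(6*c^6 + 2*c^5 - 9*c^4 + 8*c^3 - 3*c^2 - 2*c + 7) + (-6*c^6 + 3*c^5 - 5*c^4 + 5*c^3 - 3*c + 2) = 5*c^5 - 14*c^4 + 13*c^3 - 3*c^2 - 5*c + 9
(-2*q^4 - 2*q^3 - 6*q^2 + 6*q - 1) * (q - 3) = -2*q^5 + 4*q^4 + 24*q^2 - 19*q + 3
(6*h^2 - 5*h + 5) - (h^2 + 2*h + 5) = 5*h^2 - 7*h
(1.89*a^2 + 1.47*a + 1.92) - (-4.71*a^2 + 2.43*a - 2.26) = 6.6*a^2 - 0.96*a + 4.18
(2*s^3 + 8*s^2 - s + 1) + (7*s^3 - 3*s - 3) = 9*s^3 + 8*s^2 - 4*s - 2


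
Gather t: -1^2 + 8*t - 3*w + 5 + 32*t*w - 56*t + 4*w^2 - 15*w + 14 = t*(32*w - 48) + 4*w^2 - 18*w + 18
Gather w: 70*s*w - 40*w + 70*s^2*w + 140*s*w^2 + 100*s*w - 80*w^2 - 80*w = w^2*(140*s - 80) + w*(70*s^2 + 170*s - 120)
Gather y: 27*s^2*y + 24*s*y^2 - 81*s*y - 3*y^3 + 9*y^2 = -3*y^3 + y^2*(24*s + 9) + y*(27*s^2 - 81*s)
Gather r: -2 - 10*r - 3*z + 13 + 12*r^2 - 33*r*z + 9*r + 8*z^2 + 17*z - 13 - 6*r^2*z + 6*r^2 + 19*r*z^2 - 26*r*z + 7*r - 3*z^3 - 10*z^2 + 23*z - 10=r^2*(18 - 6*z) + r*(19*z^2 - 59*z + 6) - 3*z^3 - 2*z^2 + 37*z - 12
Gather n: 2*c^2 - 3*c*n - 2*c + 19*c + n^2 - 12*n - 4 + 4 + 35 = 2*c^2 + 17*c + n^2 + n*(-3*c - 12) + 35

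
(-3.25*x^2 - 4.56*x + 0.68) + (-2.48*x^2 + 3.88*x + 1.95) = -5.73*x^2 - 0.68*x + 2.63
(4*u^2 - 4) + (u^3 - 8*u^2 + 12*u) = u^3 - 4*u^2 + 12*u - 4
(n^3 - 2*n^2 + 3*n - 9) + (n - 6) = n^3 - 2*n^2 + 4*n - 15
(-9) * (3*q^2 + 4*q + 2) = -27*q^2 - 36*q - 18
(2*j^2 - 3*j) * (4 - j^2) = -2*j^4 + 3*j^3 + 8*j^2 - 12*j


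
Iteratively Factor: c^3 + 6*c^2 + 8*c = (c + 4)*(c^2 + 2*c) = (c + 2)*(c + 4)*(c)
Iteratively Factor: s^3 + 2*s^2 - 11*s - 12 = (s + 1)*(s^2 + s - 12) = (s - 3)*(s + 1)*(s + 4)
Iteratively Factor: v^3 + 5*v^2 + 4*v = (v + 4)*(v^2 + v) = v*(v + 4)*(v + 1)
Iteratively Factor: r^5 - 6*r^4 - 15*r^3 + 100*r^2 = (r - 5)*(r^4 - r^3 - 20*r^2) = r*(r - 5)*(r^3 - r^2 - 20*r) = r*(r - 5)*(r + 4)*(r^2 - 5*r) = r^2*(r - 5)*(r + 4)*(r - 5)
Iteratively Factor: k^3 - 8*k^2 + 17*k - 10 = (k - 5)*(k^2 - 3*k + 2) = (k - 5)*(k - 1)*(k - 2)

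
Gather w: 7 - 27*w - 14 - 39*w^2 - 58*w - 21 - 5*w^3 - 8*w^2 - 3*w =-5*w^3 - 47*w^2 - 88*w - 28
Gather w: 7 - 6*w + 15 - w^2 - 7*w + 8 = -w^2 - 13*w + 30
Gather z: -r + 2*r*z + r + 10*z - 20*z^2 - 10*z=2*r*z - 20*z^2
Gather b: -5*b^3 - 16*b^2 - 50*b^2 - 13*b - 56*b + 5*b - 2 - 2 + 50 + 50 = -5*b^3 - 66*b^2 - 64*b + 96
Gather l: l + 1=l + 1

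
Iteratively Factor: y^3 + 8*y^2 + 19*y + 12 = (y + 3)*(y^2 + 5*y + 4) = (y + 3)*(y + 4)*(y + 1)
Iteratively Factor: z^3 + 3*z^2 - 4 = (z + 2)*(z^2 + z - 2) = (z + 2)^2*(z - 1)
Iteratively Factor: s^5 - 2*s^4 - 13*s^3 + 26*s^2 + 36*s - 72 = (s + 2)*(s^4 - 4*s^3 - 5*s^2 + 36*s - 36) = (s - 2)*(s + 2)*(s^3 - 2*s^2 - 9*s + 18) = (s - 2)^2*(s + 2)*(s^2 - 9) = (s - 2)^2*(s + 2)*(s + 3)*(s - 3)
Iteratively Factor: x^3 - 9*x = (x - 3)*(x^2 + 3*x) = x*(x - 3)*(x + 3)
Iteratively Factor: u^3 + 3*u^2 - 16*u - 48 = (u + 4)*(u^2 - u - 12) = (u - 4)*(u + 4)*(u + 3)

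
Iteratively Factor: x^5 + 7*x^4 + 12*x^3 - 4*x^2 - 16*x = (x)*(x^4 + 7*x^3 + 12*x^2 - 4*x - 16) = x*(x - 1)*(x^3 + 8*x^2 + 20*x + 16) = x*(x - 1)*(x + 2)*(x^2 + 6*x + 8) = x*(x - 1)*(x + 2)*(x + 4)*(x + 2)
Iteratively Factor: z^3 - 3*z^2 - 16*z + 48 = (z - 3)*(z^2 - 16) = (z - 4)*(z - 3)*(z + 4)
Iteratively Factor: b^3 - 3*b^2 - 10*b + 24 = (b - 2)*(b^2 - b - 12) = (b - 2)*(b + 3)*(b - 4)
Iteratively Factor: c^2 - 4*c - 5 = (c + 1)*(c - 5)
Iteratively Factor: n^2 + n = (n + 1)*(n)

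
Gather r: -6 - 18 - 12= -36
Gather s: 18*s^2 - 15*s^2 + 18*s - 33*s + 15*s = 3*s^2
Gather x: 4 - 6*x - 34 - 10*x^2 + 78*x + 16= -10*x^2 + 72*x - 14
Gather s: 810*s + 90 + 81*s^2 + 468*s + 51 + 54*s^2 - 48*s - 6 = 135*s^2 + 1230*s + 135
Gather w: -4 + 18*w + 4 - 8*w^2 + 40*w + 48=-8*w^2 + 58*w + 48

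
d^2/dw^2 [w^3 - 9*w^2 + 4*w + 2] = 6*w - 18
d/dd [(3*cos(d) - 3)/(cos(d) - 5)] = 12*sin(d)/(cos(d) - 5)^2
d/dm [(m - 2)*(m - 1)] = 2*m - 3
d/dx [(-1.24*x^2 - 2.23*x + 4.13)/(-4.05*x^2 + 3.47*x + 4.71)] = (-13.3343*x^2 + 21.7722*x - 24.8344)/(16.4025*x^4 - 28.107*x^3 - 26.1101*x^2 + 32.6874*x + 22.1841)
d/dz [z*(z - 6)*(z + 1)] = 3*z^2 - 10*z - 6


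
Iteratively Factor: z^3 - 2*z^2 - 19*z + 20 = (z - 1)*(z^2 - z - 20) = (z - 1)*(z + 4)*(z - 5)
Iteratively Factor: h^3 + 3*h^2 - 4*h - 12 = (h - 2)*(h^2 + 5*h + 6) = (h - 2)*(h + 3)*(h + 2)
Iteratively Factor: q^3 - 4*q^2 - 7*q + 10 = (q - 1)*(q^2 - 3*q - 10) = (q - 5)*(q - 1)*(q + 2)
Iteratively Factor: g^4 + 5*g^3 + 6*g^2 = (g)*(g^3 + 5*g^2 + 6*g) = g^2*(g^2 + 5*g + 6) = g^2*(g + 2)*(g + 3)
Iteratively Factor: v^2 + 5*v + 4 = (v + 1)*(v + 4)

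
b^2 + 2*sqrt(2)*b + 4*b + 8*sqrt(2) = (b + 4)*(b + 2*sqrt(2))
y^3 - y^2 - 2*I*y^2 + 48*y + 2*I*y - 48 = (y - 1)*(y - 8*I)*(y + 6*I)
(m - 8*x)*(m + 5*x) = m^2 - 3*m*x - 40*x^2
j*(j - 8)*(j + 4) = j^3 - 4*j^2 - 32*j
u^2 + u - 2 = (u - 1)*(u + 2)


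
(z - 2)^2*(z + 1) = z^3 - 3*z^2 + 4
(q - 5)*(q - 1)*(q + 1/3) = q^3 - 17*q^2/3 + 3*q + 5/3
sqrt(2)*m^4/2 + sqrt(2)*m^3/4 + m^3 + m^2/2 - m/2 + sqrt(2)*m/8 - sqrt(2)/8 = (m - 1/2)*(m + 1)*(m + sqrt(2)/2)*(sqrt(2)*m/2 + 1/2)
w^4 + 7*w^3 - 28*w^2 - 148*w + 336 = (w - 4)*(w - 2)*(w + 6)*(w + 7)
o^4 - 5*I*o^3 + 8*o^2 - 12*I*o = o*(o - 6*I)*(o - I)*(o + 2*I)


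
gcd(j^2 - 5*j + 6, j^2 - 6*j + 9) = j - 3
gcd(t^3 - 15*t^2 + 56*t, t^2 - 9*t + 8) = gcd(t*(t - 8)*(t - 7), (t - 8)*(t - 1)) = t - 8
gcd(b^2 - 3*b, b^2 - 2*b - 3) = b - 3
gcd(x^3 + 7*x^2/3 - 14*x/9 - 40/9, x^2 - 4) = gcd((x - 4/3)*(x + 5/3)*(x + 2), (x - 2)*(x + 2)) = x + 2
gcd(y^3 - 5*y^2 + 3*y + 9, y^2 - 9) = y - 3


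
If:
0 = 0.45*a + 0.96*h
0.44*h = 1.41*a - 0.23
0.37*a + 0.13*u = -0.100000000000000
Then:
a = 0.14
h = -0.07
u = -1.17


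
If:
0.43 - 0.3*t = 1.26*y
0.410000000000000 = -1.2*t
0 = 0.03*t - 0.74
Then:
No Solution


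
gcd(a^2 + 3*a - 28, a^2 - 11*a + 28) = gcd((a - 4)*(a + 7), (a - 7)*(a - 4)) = a - 4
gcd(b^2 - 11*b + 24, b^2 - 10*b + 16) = b - 8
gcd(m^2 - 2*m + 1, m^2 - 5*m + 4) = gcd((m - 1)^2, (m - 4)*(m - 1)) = m - 1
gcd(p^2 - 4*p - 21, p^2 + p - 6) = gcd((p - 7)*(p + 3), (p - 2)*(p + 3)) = p + 3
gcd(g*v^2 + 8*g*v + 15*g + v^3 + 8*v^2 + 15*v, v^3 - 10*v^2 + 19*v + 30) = 1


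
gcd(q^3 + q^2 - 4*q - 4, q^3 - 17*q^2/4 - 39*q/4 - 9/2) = q + 1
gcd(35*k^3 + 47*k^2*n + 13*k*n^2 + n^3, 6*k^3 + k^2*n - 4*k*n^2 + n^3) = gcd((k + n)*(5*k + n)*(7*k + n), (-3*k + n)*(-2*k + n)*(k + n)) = k + n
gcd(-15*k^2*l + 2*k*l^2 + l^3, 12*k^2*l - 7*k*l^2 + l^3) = 3*k*l - l^2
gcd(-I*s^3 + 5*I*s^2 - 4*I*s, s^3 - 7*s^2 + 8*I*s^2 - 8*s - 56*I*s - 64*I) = 1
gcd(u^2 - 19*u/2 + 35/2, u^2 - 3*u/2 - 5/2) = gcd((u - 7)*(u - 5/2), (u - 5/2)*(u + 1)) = u - 5/2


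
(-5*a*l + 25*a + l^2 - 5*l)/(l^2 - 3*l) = (-5*a*l + 25*a + l^2 - 5*l)/(l*(l - 3))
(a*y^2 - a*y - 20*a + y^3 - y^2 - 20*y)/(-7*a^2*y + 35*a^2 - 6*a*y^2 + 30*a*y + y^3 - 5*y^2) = (y + 4)/(-7*a + y)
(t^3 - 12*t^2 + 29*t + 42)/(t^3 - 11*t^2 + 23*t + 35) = (t - 6)/(t - 5)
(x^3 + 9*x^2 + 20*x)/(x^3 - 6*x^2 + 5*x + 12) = x*(x^2 + 9*x + 20)/(x^3 - 6*x^2 + 5*x + 12)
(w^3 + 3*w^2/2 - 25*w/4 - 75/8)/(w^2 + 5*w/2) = w - 1 - 15/(4*w)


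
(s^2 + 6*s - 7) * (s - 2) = s^3 + 4*s^2 - 19*s + 14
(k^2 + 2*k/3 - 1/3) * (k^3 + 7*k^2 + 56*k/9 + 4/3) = k^5 + 23*k^4/3 + 95*k^3/9 + 85*k^2/27 - 32*k/27 - 4/9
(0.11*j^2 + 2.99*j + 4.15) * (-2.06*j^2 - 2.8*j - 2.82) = -0.2266*j^4 - 6.4674*j^3 - 17.2312*j^2 - 20.0518*j - 11.703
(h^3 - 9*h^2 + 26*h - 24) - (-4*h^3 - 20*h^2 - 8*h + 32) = 5*h^3 + 11*h^2 + 34*h - 56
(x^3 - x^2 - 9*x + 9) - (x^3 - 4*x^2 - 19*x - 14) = 3*x^2 + 10*x + 23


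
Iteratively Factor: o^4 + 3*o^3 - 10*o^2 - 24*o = (o)*(o^3 + 3*o^2 - 10*o - 24) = o*(o + 2)*(o^2 + o - 12) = o*(o - 3)*(o + 2)*(o + 4)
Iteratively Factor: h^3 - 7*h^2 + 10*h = (h - 2)*(h^2 - 5*h) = (h - 5)*(h - 2)*(h)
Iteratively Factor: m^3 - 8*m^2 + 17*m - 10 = (m - 1)*(m^2 - 7*m + 10) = (m - 2)*(m - 1)*(m - 5)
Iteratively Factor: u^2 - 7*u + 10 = (u - 5)*(u - 2)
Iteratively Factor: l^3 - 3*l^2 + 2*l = (l - 1)*(l^2 - 2*l) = l*(l - 1)*(l - 2)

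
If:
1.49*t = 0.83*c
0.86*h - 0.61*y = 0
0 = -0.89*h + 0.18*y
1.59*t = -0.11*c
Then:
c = 0.00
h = 0.00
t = 0.00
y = 0.00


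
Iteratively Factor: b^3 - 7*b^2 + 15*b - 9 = (b - 3)*(b^2 - 4*b + 3) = (b - 3)*(b - 1)*(b - 3)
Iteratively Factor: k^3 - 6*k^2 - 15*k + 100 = (k - 5)*(k^2 - k - 20) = (k - 5)^2*(k + 4)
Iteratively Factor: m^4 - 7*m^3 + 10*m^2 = (m)*(m^3 - 7*m^2 + 10*m) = m*(m - 2)*(m^2 - 5*m) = m^2*(m - 2)*(m - 5)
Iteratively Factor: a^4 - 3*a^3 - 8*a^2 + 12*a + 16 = (a + 1)*(a^3 - 4*a^2 - 4*a + 16) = (a - 4)*(a + 1)*(a^2 - 4) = (a - 4)*(a + 1)*(a + 2)*(a - 2)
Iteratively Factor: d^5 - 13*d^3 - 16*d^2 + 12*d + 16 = (d + 1)*(d^4 - d^3 - 12*d^2 - 4*d + 16) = (d + 1)*(d + 2)*(d^3 - 3*d^2 - 6*d + 8) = (d - 4)*(d + 1)*(d + 2)*(d^2 + d - 2) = (d - 4)*(d - 1)*(d + 1)*(d + 2)*(d + 2)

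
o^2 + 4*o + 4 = (o + 2)^2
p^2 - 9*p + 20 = (p - 5)*(p - 4)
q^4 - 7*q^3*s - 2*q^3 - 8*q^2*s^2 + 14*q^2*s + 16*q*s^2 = q*(q - 2)*(q - 8*s)*(q + s)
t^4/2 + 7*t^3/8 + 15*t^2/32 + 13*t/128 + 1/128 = (t/2 + 1/2)*(t + 1/4)^3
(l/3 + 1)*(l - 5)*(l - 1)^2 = l^4/3 - 4*l^3/3 - 10*l^2/3 + 28*l/3 - 5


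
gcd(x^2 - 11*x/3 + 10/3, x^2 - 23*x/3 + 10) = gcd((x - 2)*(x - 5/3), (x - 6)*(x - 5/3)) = x - 5/3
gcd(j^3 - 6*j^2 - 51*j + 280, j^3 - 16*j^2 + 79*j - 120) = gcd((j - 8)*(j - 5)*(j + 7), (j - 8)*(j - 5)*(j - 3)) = j^2 - 13*j + 40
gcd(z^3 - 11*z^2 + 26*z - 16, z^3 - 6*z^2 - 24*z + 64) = z^2 - 10*z + 16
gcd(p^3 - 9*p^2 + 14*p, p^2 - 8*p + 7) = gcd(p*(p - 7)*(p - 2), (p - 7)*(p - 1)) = p - 7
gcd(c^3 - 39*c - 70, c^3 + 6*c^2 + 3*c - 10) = c^2 + 7*c + 10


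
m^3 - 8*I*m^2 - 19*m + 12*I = (m - 4*I)*(m - 3*I)*(m - I)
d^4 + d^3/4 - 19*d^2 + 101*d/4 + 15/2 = (d - 3)*(d - 2)*(d + 1/4)*(d + 5)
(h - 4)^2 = h^2 - 8*h + 16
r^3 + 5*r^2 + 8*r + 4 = (r + 1)*(r + 2)^2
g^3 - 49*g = g*(g - 7)*(g + 7)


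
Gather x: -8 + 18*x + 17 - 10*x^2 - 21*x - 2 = -10*x^2 - 3*x + 7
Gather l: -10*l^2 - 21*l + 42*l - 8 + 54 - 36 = -10*l^2 + 21*l + 10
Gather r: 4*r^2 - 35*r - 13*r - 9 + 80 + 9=4*r^2 - 48*r + 80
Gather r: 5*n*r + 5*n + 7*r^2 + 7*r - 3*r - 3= 5*n + 7*r^2 + r*(5*n + 4) - 3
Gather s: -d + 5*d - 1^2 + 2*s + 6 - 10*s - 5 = 4*d - 8*s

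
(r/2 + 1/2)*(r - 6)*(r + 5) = r^3/2 - 31*r/2 - 15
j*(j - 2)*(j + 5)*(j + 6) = j^4 + 9*j^3 + 8*j^2 - 60*j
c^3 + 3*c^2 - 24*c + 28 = (c - 2)^2*(c + 7)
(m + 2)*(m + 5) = m^2 + 7*m + 10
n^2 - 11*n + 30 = (n - 6)*(n - 5)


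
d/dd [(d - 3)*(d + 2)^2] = (d + 2)*(3*d - 4)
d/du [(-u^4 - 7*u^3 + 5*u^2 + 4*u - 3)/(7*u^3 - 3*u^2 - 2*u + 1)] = (-7*u^6 + 6*u^5 - 8*u^4 - 32*u^3 + 44*u^2 - 8*u - 2)/(49*u^6 - 42*u^5 - 19*u^4 + 26*u^3 - 2*u^2 - 4*u + 1)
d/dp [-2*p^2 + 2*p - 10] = 2 - 4*p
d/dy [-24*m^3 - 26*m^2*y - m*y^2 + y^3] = -26*m^2 - 2*m*y + 3*y^2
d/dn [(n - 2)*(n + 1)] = 2*n - 1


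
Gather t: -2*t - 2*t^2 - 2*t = -2*t^2 - 4*t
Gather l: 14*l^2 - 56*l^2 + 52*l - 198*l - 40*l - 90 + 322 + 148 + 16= -42*l^2 - 186*l + 396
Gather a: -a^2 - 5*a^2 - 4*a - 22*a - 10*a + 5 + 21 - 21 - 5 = -6*a^2 - 36*a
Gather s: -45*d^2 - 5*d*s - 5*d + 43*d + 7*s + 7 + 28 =-45*d^2 + 38*d + s*(7 - 5*d) + 35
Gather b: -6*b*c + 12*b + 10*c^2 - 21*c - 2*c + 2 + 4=b*(12 - 6*c) + 10*c^2 - 23*c + 6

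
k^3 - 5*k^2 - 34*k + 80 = (k - 8)*(k - 2)*(k + 5)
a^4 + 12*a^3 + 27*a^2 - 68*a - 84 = (a - 2)*(a + 1)*(a + 6)*(a + 7)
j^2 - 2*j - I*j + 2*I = (j - 2)*(j - I)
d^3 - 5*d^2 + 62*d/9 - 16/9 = (d - 8/3)*(d - 2)*(d - 1/3)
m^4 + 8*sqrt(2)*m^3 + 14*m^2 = m^2*(m + sqrt(2))*(m + 7*sqrt(2))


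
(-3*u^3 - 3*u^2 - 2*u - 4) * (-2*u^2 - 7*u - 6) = 6*u^5 + 27*u^4 + 43*u^3 + 40*u^2 + 40*u + 24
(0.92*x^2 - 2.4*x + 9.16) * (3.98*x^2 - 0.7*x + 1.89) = 3.6616*x^4 - 10.196*x^3 + 39.8756*x^2 - 10.948*x + 17.3124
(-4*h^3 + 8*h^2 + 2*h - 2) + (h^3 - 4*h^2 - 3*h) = -3*h^3 + 4*h^2 - h - 2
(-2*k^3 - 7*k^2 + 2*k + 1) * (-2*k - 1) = 4*k^4 + 16*k^3 + 3*k^2 - 4*k - 1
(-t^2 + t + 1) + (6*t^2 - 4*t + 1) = 5*t^2 - 3*t + 2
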